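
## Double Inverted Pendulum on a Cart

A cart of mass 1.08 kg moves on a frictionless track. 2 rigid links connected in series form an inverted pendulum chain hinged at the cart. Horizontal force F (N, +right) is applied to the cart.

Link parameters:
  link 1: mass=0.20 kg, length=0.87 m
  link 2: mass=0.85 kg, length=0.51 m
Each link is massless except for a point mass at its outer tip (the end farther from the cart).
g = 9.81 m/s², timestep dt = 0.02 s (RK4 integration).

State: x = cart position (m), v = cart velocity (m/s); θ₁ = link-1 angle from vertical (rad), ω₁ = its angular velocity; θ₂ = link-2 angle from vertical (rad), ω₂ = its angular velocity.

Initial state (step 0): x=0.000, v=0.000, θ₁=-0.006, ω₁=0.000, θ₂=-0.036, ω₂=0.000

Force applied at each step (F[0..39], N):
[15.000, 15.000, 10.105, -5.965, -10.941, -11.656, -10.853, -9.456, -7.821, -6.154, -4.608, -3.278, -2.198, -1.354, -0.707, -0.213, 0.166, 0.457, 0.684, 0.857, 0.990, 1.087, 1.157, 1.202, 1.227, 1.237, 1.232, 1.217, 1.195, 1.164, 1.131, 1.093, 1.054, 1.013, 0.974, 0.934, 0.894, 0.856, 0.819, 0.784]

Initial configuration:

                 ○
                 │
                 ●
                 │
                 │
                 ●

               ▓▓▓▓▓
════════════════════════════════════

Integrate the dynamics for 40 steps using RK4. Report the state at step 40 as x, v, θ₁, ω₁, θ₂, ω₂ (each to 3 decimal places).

Answer: x=-0.145, v=-0.110, θ₁=0.024, ω₁=-0.003, θ₂=0.022, ω₂=0.009

Derivation:
apply F[0]=+15.000 → step 1: x=0.003, v=0.279, θ₁=-0.009, ω₁=-0.295, θ₂=-0.037, ω₂=-0.058
apply F[1]=+15.000 → step 2: x=0.011, v=0.559, θ₁=-0.018, ω₁=-0.597, θ₂=-0.038, ω₂=-0.106
apply F[2]=+10.105 → step 3: x=0.024, v=0.751, θ₁=-0.032, ω₁=-0.809, θ₂=-0.041, ω₂=-0.134
apply F[3]=-5.965 → step 4: x=0.038, v=0.648, θ₁=-0.047, ω₁=-0.698, θ₂=-0.043, ω₂=-0.138
apply F[4]=-10.941 → step 5: x=0.049, v=0.455, θ₁=-0.059, ω₁=-0.497, θ₂=-0.046, ω₂=-0.121
apply F[5]=-11.656 → step 6: x=0.056, v=0.252, θ₁=-0.067, ω₁=-0.294, θ₂=-0.048, ω₂=-0.087
apply F[6]=-10.853 → step 7: x=0.060, v=0.065, θ₁=-0.071, ω₁=-0.116, θ₂=-0.050, ω₂=-0.044
apply F[7]=-9.456 → step 8: x=0.059, v=-0.096, θ₁=-0.072, ω₁=0.031, θ₂=-0.050, ω₂=0.002
apply F[8]=-7.821 → step 9: x=0.056, v=-0.227, θ₁=-0.070, ω₁=0.143, θ₂=-0.049, ω₂=0.047
apply F[9]=-6.154 → step 10: x=0.050, v=-0.327, θ₁=-0.066, ω₁=0.224, θ₂=-0.048, ω₂=0.087
apply F[10]=-4.608 → step 11: x=0.043, v=-0.400, θ₁=-0.061, ω₁=0.277, θ₂=-0.046, ω₂=0.121
apply F[11]=-3.278 → step 12: x=0.035, v=-0.450, θ₁=-0.055, ω₁=0.308, θ₂=-0.043, ω₂=0.149
apply F[12]=-2.198 → step 13: x=0.025, v=-0.480, θ₁=-0.049, ω₁=0.321, θ₂=-0.040, ω₂=0.171
apply F[13]=-1.354 → step 14: x=0.016, v=-0.497, θ₁=-0.043, ω₁=0.322, θ₂=-0.036, ω₂=0.186
apply F[14]=-0.707 → step 15: x=0.006, v=-0.502, θ₁=-0.036, ω₁=0.315, θ₂=-0.033, ω₂=0.196
apply F[15]=-0.213 → step 16: x=-0.004, v=-0.500, θ₁=-0.030, ω₁=0.302, θ₂=-0.029, ω₂=0.201
apply F[16]=+0.166 → step 17: x=-0.014, v=-0.492, θ₁=-0.024, ω₁=0.286, θ₂=-0.025, ω₂=0.202
apply F[17]=+0.457 → step 18: x=-0.024, v=-0.479, θ₁=-0.019, ω₁=0.268, θ₂=-0.021, ω₂=0.200
apply F[18]=+0.684 → step 19: x=-0.033, v=-0.464, θ₁=-0.014, ω₁=0.249, θ₂=-0.017, ω₂=0.195
apply F[19]=+0.857 → step 20: x=-0.043, v=-0.446, θ₁=-0.009, ω₁=0.229, θ₂=-0.013, ω₂=0.188
apply F[20]=+0.990 → step 21: x=-0.051, v=-0.426, θ₁=-0.004, ω₁=0.209, θ₂=-0.009, ω₂=0.179
apply F[21]=+1.087 → step 22: x=-0.060, v=-0.405, θ₁=-0.000, ω₁=0.190, θ₂=-0.006, ω₂=0.169
apply F[22]=+1.157 → step 23: x=-0.067, v=-0.384, θ₁=0.003, ω₁=0.171, θ₂=-0.002, ω₂=0.158
apply F[23]=+1.202 → step 24: x=-0.075, v=-0.363, θ₁=0.006, ω₁=0.153, θ₂=0.001, ω₂=0.147
apply F[24]=+1.227 → step 25: x=-0.082, v=-0.342, θ₁=0.009, ω₁=0.135, θ₂=0.003, ω₂=0.135
apply F[25]=+1.237 → step 26: x=-0.089, v=-0.321, θ₁=0.012, ω₁=0.119, θ₂=0.006, ω₂=0.123
apply F[26]=+1.232 → step 27: x=-0.095, v=-0.300, θ₁=0.014, ω₁=0.104, θ₂=0.008, ω₂=0.112
apply F[27]=+1.217 → step 28: x=-0.101, v=-0.281, θ₁=0.016, ω₁=0.090, θ₂=0.010, ω₂=0.101
apply F[28]=+1.195 → step 29: x=-0.106, v=-0.262, θ₁=0.018, ω₁=0.078, θ₂=0.012, ω₂=0.090
apply F[29]=+1.164 → step 30: x=-0.111, v=-0.244, θ₁=0.019, ω₁=0.066, θ₂=0.014, ω₂=0.080
apply F[30]=+1.131 → step 31: x=-0.116, v=-0.227, θ₁=0.020, ω₁=0.055, θ₂=0.016, ω₂=0.070
apply F[31]=+1.093 → step 32: x=-0.120, v=-0.210, θ₁=0.021, ω₁=0.045, θ₂=0.017, ω₂=0.061
apply F[32]=+1.054 → step 33: x=-0.124, v=-0.195, θ₁=0.022, ω₁=0.037, θ₂=0.018, ω₂=0.052
apply F[33]=+1.013 → step 34: x=-0.128, v=-0.180, θ₁=0.023, ω₁=0.029, θ₂=0.019, ω₂=0.044
apply F[34]=+0.974 → step 35: x=-0.131, v=-0.167, θ₁=0.023, ω₁=0.022, θ₂=0.020, ω₂=0.037
apply F[35]=+0.934 → step 36: x=-0.135, v=-0.154, θ₁=0.024, ω₁=0.016, θ₂=0.020, ω₂=0.030
apply F[36]=+0.894 → step 37: x=-0.138, v=-0.142, θ₁=0.024, ω₁=0.010, θ₂=0.021, ω₂=0.024
apply F[37]=+0.856 → step 38: x=-0.140, v=-0.131, θ₁=0.024, ω₁=0.005, θ₂=0.021, ω₂=0.018
apply F[38]=+0.819 → step 39: x=-0.143, v=-0.120, θ₁=0.024, ω₁=0.001, θ₂=0.022, ω₂=0.013
apply F[39]=+0.784 → step 40: x=-0.145, v=-0.110, θ₁=0.024, ω₁=-0.003, θ₂=0.022, ω₂=0.009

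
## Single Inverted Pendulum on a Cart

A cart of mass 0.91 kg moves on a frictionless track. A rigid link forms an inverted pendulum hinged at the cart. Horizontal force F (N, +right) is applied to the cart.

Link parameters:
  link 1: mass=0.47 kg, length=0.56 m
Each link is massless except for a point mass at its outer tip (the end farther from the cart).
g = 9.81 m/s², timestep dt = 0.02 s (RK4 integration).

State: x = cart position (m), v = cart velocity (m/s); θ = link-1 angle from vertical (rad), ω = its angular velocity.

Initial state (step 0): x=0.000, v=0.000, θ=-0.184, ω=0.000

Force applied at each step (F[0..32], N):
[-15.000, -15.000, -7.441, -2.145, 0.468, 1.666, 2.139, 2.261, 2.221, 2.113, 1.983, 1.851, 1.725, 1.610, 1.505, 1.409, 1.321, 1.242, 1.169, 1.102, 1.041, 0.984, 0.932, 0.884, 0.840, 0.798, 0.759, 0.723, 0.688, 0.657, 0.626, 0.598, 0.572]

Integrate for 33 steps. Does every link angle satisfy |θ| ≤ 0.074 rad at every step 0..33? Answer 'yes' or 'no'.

Answer: no

Derivation:
apply F[0]=-15.000 → step 1: x=-0.003, v=-0.306, θ=-0.179, ω=0.475
apply F[1]=-15.000 → step 2: x=-0.012, v=-0.615, θ=-0.165, ω=0.957
apply F[2]=-7.441 → step 3: x=-0.026, v=-0.762, θ=-0.144, ω=1.163
apply F[3]=-2.145 → step 4: x=-0.042, v=-0.797, θ=-0.120, ω=1.178
apply F[4]=+0.468 → step 5: x=-0.057, v=-0.776, θ=-0.098, ω=1.104
apply F[5]=+1.666 → step 6: x=-0.072, v=-0.732, θ=-0.077, ω=0.994
apply F[6]=+2.139 → step 7: x=-0.087, v=-0.678, θ=-0.058, ω=0.875
apply F[7]=+2.261 → step 8: x=-0.100, v=-0.624, θ=-0.042, ω=0.761
apply F[8]=+2.221 → step 9: x=-0.112, v=-0.572, θ=-0.027, ω=0.656
apply F[9]=+2.113 → step 10: x=-0.122, v=-0.523, θ=-0.015, ω=0.562
apply F[10]=+1.983 → step 11: x=-0.132, v=-0.479, θ=-0.005, ω=0.478
apply F[11]=+1.851 → step 12: x=-0.142, v=-0.438, θ=0.004, ω=0.406
apply F[12]=+1.725 → step 13: x=-0.150, v=-0.401, θ=0.011, ω=0.342
apply F[13]=+1.610 → step 14: x=-0.158, v=-0.367, θ=0.018, ω=0.287
apply F[14]=+1.505 → step 15: x=-0.165, v=-0.336, θ=0.023, ω=0.238
apply F[15]=+1.409 → step 16: x=-0.171, v=-0.308, θ=0.027, ω=0.196
apply F[16]=+1.321 → step 17: x=-0.177, v=-0.281, θ=0.031, ω=0.160
apply F[17]=+1.242 → step 18: x=-0.182, v=-0.257, θ=0.034, ω=0.128
apply F[18]=+1.169 → step 19: x=-0.187, v=-0.235, θ=0.036, ω=0.101
apply F[19]=+1.102 → step 20: x=-0.192, v=-0.215, θ=0.038, ω=0.078
apply F[20]=+1.041 → step 21: x=-0.196, v=-0.196, θ=0.039, ω=0.057
apply F[21]=+0.984 → step 22: x=-0.200, v=-0.178, θ=0.040, ω=0.040
apply F[22]=+0.932 → step 23: x=-0.203, v=-0.162, θ=0.041, ω=0.025
apply F[23]=+0.884 → step 24: x=-0.206, v=-0.147, θ=0.041, ω=0.012
apply F[24]=+0.840 → step 25: x=-0.209, v=-0.132, θ=0.041, ω=0.001
apply F[25]=+0.798 → step 26: x=-0.211, v=-0.119, θ=0.041, ω=-0.009
apply F[26]=+0.759 → step 27: x=-0.214, v=-0.106, θ=0.041, ω=-0.017
apply F[27]=+0.723 → step 28: x=-0.216, v=-0.095, θ=0.040, ω=-0.024
apply F[28]=+0.688 → step 29: x=-0.218, v=-0.084, θ=0.040, ω=-0.029
apply F[29]=+0.657 → step 30: x=-0.219, v=-0.073, θ=0.039, ω=-0.034
apply F[30]=+0.626 → step 31: x=-0.220, v=-0.063, θ=0.039, ω=-0.038
apply F[31]=+0.598 → step 32: x=-0.222, v=-0.054, θ=0.038, ω=-0.041
apply F[32]=+0.572 → step 33: x=-0.223, v=-0.045, θ=0.037, ω=-0.044
Max |angle| over trajectory = 0.184 rad; bound = 0.074 → exceeded.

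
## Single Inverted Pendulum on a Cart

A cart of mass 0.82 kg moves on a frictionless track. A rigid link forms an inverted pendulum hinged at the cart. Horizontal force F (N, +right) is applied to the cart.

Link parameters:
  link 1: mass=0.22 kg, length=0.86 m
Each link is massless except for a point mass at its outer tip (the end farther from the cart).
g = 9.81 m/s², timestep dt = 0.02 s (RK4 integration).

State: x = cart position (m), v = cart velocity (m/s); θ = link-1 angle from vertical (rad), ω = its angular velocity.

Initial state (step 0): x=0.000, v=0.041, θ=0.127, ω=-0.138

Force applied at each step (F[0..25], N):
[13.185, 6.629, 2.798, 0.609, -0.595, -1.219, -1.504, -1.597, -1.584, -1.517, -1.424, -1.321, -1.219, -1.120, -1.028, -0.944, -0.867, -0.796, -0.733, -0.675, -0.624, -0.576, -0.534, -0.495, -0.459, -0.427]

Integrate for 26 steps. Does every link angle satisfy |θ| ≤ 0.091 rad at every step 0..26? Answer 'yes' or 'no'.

apply F[0]=+13.185 → step 1: x=0.004, v=0.355, θ=0.121, ω=-0.472
apply F[1]=+6.629 → step 2: x=0.013, v=0.510, θ=0.110, ω=-0.625
apply F[2]=+2.798 → step 3: x=0.023, v=0.573, θ=0.097, ω=-0.674
apply F[3]=+0.609 → step 4: x=0.035, v=0.583, θ=0.084, ω=-0.665
apply F[4]=-0.595 → step 5: x=0.046, v=0.565, θ=0.071, ω=-0.626
apply F[5]=-1.219 → step 6: x=0.057, v=0.532, θ=0.059, ω=-0.573
apply F[6]=-1.504 → step 7: x=0.068, v=0.493, θ=0.048, ω=-0.516
apply F[7]=-1.597 → step 8: x=0.077, v=0.451, θ=0.038, ω=-0.458
apply F[8]=-1.584 → step 9: x=0.086, v=0.411, θ=0.029, ω=-0.403
apply F[9]=-1.517 → step 10: x=0.094, v=0.373, θ=0.022, ω=-0.353
apply F[10]=-1.424 → step 11: x=0.101, v=0.337, θ=0.015, ω=-0.307
apply F[11]=-1.321 → step 12: x=0.107, v=0.304, θ=0.010, ω=-0.266
apply F[12]=-1.219 → step 13: x=0.113, v=0.274, θ=0.005, ω=-0.230
apply F[13]=-1.120 → step 14: x=0.118, v=0.247, θ=0.000, ω=-0.197
apply F[14]=-1.028 → step 15: x=0.123, v=0.222, θ=-0.003, ω=-0.169
apply F[15]=-0.944 → step 16: x=0.127, v=0.199, θ=-0.006, ω=-0.143
apply F[16]=-0.867 → step 17: x=0.131, v=0.178, θ=-0.009, ω=-0.121
apply F[17]=-0.796 → step 18: x=0.134, v=0.159, θ=-0.011, ω=-0.101
apply F[18]=-0.733 → step 19: x=0.137, v=0.142, θ=-0.013, ω=-0.084
apply F[19]=-0.675 → step 20: x=0.140, v=0.126, θ=-0.015, ω=-0.069
apply F[20]=-0.624 → step 21: x=0.142, v=0.112, θ=-0.016, ω=-0.056
apply F[21]=-0.576 → step 22: x=0.144, v=0.099, θ=-0.017, ω=-0.044
apply F[22]=-0.534 → step 23: x=0.146, v=0.087, θ=-0.018, ω=-0.034
apply F[23]=-0.495 → step 24: x=0.148, v=0.075, θ=-0.018, ω=-0.025
apply F[24]=-0.459 → step 25: x=0.149, v=0.065, θ=-0.019, ω=-0.017
apply F[25]=-0.427 → step 26: x=0.150, v=0.056, θ=-0.019, ω=-0.011
Max |angle| over trajectory = 0.127 rad; bound = 0.091 → exceeded.

Answer: no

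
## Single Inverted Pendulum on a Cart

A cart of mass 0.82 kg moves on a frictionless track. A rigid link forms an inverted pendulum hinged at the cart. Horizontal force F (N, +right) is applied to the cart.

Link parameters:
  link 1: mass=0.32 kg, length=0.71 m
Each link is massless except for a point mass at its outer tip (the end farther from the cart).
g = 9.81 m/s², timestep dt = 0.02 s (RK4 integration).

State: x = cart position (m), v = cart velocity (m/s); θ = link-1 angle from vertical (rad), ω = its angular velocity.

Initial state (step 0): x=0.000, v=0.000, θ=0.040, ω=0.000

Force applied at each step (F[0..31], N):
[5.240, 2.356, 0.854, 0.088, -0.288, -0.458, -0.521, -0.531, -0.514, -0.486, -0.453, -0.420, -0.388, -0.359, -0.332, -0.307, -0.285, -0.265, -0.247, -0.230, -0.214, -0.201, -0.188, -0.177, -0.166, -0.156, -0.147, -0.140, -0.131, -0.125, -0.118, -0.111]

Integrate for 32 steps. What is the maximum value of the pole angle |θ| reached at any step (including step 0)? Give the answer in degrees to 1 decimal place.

apply F[0]=+5.240 → step 1: x=0.001, v=0.125, θ=0.038, ω=-0.165
apply F[1]=+2.356 → step 2: x=0.004, v=0.179, θ=0.034, ω=-0.231
apply F[2]=+0.854 → step 3: x=0.008, v=0.198, θ=0.030, ω=-0.248
apply F[3]=+0.088 → step 4: x=0.012, v=0.198, θ=0.025, ω=-0.241
apply F[4]=-0.288 → step 5: x=0.016, v=0.189, θ=0.020, ω=-0.223
apply F[5]=-0.458 → step 6: x=0.020, v=0.177, θ=0.016, ω=-0.200
apply F[6]=-0.521 → step 7: x=0.023, v=0.163, θ=0.012, ω=-0.177
apply F[7]=-0.531 → step 8: x=0.026, v=0.149, θ=0.009, ω=-0.155
apply F[8]=-0.514 → step 9: x=0.029, v=0.136, θ=0.006, ω=-0.134
apply F[9]=-0.486 → step 10: x=0.031, v=0.124, θ=0.003, ω=-0.116
apply F[10]=-0.453 → step 11: x=0.034, v=0.113, θ=0.001, ω=-0.099
apply F[11]=-0.420 → step 12: x=0.036, v=0.102, θ=-0.001, ω=-0.085
apply F[12]=-0.388 → step 13: x=0.038, v=0.093, θ=-0.002, ω=-0.072
apply F[13]=-0.359 → step 14: x=0.040, v=0.084, θ=-0.003, ω=-0.061
apply F[14]=-0.332 → step 15: x=0.041, v=0.077, θ=-0.005, ω=-0.051
apply F[15]=-0.307 → step 16: x=0.043, v=0.069, θ=-0.006, ω=-0.042
apply F[16]=-0.285 → step 17: x=0.044, v=0.063, θ=-0.006, ω=-0.035
apply F[17]=-0.265 → step 18: x=0.045, v=0.057, θ=-0.007, ω=-0.028
apply F[18]=-0.247 → step 19: x=0.046, v=0.052, θ=-0.007, ω=-0.022
apply F[19]=-0.230 → step 20: x=0.047, v=0.047, θ=-0.008, ω=-0.017
apply F[20]=-0.214 → step 21: x=0.048, v=0.042, θ=-0.008, ω=-0.013
apply F[21]=-0.201 → step 22: x=0.049, v=0.038, θ=-0.008, ω=-0.009
apply F[22]=-0.188 → step 23: x=0.050, v=0.034, θ=-0.009, ω=-0.006
apply F[23]=-0.177 → step 24: x=0.050, v=0.030, θ=-0.009, ω=-0.003
apply F[24]=-0.166 → step 25: x=0.051, v=0.027, θ=-0.009, ω=-0.001
apply F[25]=-0.156 → step 26: x=0.051, v=0.024, θ=-0.009, ω=0.001
apply F[26]=-0.147 → step 27: x=0.052, v=0.021, θ=-0.009, ω=0.003
apply F[27]=-0.140 → step 28: x=0.052, v=0.018, θ=-0.009, ω=0.004
apply F[28]=-0.131 → step 29: x=0.053, v=0.015, θ=-0.008, ω=0.006
apply F[29]=-0.125 → step 30: x=0.053, v=0.013, θ=-0.008, ω=0.007
apply F[30]=-0.118 → step 31: x=0.053, v=0.011, θ=-0.008, ω=0.008
apply F[31]=-0.111 → step 32: x=0.053, v=0.009, θ=-0.008, ω=0.008
Max |angle| over trajectory = 0.040 rad = 2.3°.

Answer: 2.3°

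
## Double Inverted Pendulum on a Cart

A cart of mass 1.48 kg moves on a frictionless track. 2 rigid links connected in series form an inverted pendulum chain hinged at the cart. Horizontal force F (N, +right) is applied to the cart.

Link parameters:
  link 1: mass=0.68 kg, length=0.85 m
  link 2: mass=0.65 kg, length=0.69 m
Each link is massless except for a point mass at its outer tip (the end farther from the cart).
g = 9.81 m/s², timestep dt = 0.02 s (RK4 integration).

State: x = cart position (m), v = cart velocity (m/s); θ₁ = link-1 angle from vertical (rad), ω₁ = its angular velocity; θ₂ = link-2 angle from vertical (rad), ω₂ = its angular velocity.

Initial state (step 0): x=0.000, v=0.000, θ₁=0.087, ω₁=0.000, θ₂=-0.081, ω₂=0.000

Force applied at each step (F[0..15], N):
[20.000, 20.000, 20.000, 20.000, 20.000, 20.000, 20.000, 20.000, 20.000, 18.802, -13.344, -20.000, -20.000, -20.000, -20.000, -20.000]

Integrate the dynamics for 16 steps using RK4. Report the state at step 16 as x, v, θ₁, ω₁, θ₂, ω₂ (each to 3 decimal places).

apply F[0]=+20.000 → step 1: x=0.003, v=0.254, θ₁=0.085, ω₁=-0.239, θ₂=-0.082, ω₂=-0.100
apply F[1]=+20.000 → step 2: x=0.010, v=0.509, θ₁=0.077, ω₁=-0.481, θ₂=-0.085, ω₂=-0.197
apply F[2]=+20.000 → step 3: x=0.023, v=0.766, θ₁=0.065, ω₁=-0.731, θ₂=-0.090, ω₂=-0.288
apply F[3]=+20.000 → step 4: x=0.041, v=1.026, θ₁=0.048, ω₁=-0.991, θ₂=-0.096, ω₂=-0.370
apply F[4]=+20.000 → step 5: x=0.064, v=1.291, θ₁=0.026, ω₁=-1.266, θ₂=-0.105, ω₂=-0.440
apply F[5]=+20.000 → step 6: x=0.092, v=1.559, θ₁=-0.003, ω₁=-1.557, θ₂=-0.114, ω₂=-0.495
apply F[6]=+20.000 → step 7: x=0.126, v=1.832, θ₁=-0.037, ω₁=-1.867, θ₂=-0.124, ω₂=-0.534
apply F[7]=+20.000 → step 8: x=0.166, v=2.107, θ₁=-0.077, ω₁=-2.195, θ₂=-0.135, ω₂=-0.557
apply F[8]=+20.000 → step 9: x=0.211, v=2.384, θ₁=-0.125, ω₁=-2.539, θ₂=-0.146, ω₂=-0.565
apply F[9]=+18.802 → step 10: x=0.261, v=2.642, θ₁=-0.179, ω₁=-2.873, θ₂=-0.158, ω₂=-0.566
apply F[10]=-13.344 → step 11: x=0.312, v=2.478, θ₁=-0.235, ω₁=-2.736, θ₂=-0.169, ω₂=-0.554
apply F[11]=-20.000 → step 12: x=0.359, v=2.238, θ₁=-0.288, ω₁=-2.536, θ₂=-0.180, ω₂=-0.522
apply F[12]=-20.000 → step 13: x=0.402, v=2.009, θ₁=-0.337, ω₁=-2.372, θ₂=-0.190, ω₂=-0.467
apply F[13]=-20.000 → step 14: x=0.440, v=1.791, θ₁=-0.383, ω₁=-2.243, θ₂=-0.198, ω₂=-0.390
apply F[14]=-20.000 → step 15: x=0.473, v=1.582, θ₁=-0.427, ω₁=-2.147, θ₂=-0.205, ω₂=-0.291
apply F[15]=-20.000 → step 16: x=0.503, v=1.381, θ₁=-0.469, ω₁=-2.080, θ₂=-0.210, ω₂=-0.171

Answer: x=0.503, v=1.381, θ₁=-0.469, ω₁=-2.080, θ₂=-0.210, ω₂=-0.171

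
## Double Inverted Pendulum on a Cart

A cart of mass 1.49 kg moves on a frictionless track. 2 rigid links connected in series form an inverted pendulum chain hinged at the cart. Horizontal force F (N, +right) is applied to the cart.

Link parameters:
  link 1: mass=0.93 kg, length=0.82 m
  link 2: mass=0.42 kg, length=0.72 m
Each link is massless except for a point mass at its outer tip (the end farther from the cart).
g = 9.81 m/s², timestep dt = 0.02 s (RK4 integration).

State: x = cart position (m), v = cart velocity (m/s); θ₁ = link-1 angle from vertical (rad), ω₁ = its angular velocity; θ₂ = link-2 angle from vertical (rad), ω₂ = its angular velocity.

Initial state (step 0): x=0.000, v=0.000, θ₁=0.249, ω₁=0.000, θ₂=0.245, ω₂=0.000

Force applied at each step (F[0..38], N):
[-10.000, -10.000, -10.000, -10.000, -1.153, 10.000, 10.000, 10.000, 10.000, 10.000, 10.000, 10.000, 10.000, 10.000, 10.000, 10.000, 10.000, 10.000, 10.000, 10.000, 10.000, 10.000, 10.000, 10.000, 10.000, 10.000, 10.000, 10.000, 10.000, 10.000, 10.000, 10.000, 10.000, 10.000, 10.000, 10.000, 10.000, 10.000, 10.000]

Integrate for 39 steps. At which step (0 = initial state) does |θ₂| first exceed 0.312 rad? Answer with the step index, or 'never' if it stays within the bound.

Answer: 31

Derivation:
apply F[0]=-10.000 → step 1: x=-0.002, v=-0.167, θ₁=0.252, ω₁=0.257, θ₂=0.245, ω₂=-0.001
apply F[1]=-10.000 → step 2: x=-0.007, v=-0.335, θ₁=0.259, ω₁=0.516, θ₂=0.245, ω₂=-0.004
apply F[2]=-10.000 → step 3: x=-0.015, v=-0.502, θ₁=0.272, ω₁=0.777, θ₂=0.245, ω₂=-0.010
apply F[3]=-10.000 → step 4: x=-0.027, v=-0.668, θ₁=0.290, ω₁=1.041, θ₂=0.245, ω₂=-0.019
apply F[4]=-1.153 → step 5: x=-0.041, v=-0.724, θ₁=0.313, ω₁=1.182, θ₂=0.244, ω₂=-0.037
apply F[5]=+10.000 → step 6: x=-0.054, v=-0.644, θ₁=0.336, ω₁=1.174, θ₂=0.243, ω₂=-0.067
apply F[6]=+10.000 → step 7: x=-0.067, v=-0.568, θ₁=0.360, ω₁=1.179, θ₂=0.241, ω₂=-0.107
apply F[7]=+10.000 → step 8: x=-0.077, v=-0.495, θ₁=0.383, ω₁=1.195, θ₂=0.239, ω₂=-0.156
apply F[8]=+10.000 → step 9: x=-0.086, v=-0.424, θ₁=0.408, ω₁=1.224, θ₂=0.235, ω₂=-0.214
apply F[9]=+10.000 → step 10: x=-0.094, v=-0.356, θ₁=0.432, ω₁=1.263, θ₂=0.230, ω₂=-0.281
apply F[10]=+10.000 → step 11: x=-0.101, v=-0.289, θ₁=0.458, ω₁=1.313, θ₂=0.224, ω₂=-0.357
apply F[11]=+10.000 → step 12: x=-0.106, v=-0.225, θ₁=0.485, ω₁=1.374, θ₂=0.216, ω₂=-0.442
apply F[12]=+10.000 → step 13: x=-0.110, v=-0.161, θ₁=0.513, ω₁=1.445, θ₂=0.206, ω₂=-0.535
apply F[13]=+10.000 → step 14: x=-0.112, v=-0.098, θ₁=0.543, ω₁=1.525, θ₂=0.194, ω₂=-0.637
apply F[14]=+10.000 → step 15: x=-0.113, v=-0.035, θ₁=0.574, ω₁=1.613, θ₂=0.180, ω₂=-0.745
apply F[15]=+10.000 → step 16: x=-0.114, v=0.028, θ₁=0.607, ω₁=1.709, θ₂=0.164, ω₂=-0.860
apply F[16]=+10.000 → step 17: x=-0.112, v=0.093, θ₁=0.643, ω₁=1.812, θ₂=0.146, ω₂=-0.979
apply F[17]=+10.000 → step 18: x=-0.110, v=0.160, θ₁=0.680, ω₁=1.920, θ₂=0.125, ω₂=-1.101
apply F[18]=+10.000 → step 19: x=-0.106, v=0.230, θ₁=0.719, ω₁=2.033, θ₂=0.102, ω₂=-1.225
apply F[19]=+10.000 → step 20: x=-0.101, v=0.303, θ₁=0.761, ω₁=2.149, θ₂=0.076, ω₂=-1.347
apply F[20]=+10.000 → step 21: x=-0.094, v=0.380, θ₁=0.805, ω₁=2.269, θ₂=0.048, ω₂=-1.465
apply F[21]=+10.000 → step 22: x=-0.085, v=0.462, θ₁=0.852, ω₁=2.390, θ₂=0.018, ω₂=-1.578
apply F[22]=+10.000 → step 23: x=-0.075, v=0.549, θ₁=0.901, ω₁=2.514, θ₂=-0.015, ω₂=-1.683
apply F[23]=+10.000 → step 24: x=-0.063, v=0.641, θ₁=0.953, ω₁=2.639, θ₂=-0.050, ω₂=-1.779
apply F[24]=+10.000 → step 25: x=-0.050, v=0.740, θ₁=1.007, ω₁=2.766, θ₂=-0.086, ω₂=-1.862
apply F[25]=+10.000 → step 26: x=-0.034, v=0.844, θ₁=1.063, ω₁=2.897, θ₂=-0.124, ω₂=-1.931
apply F[26]=+10.000 → step 27: x=-0.016, v=0.956, θ₁=1.123, ω₁=3.032, θ₂=-0.163, ω₂=-1.985
apply F[27]=+10.000 → step 28: x=0.005, v=1.075, θ₁=1.185, ω₁=3.173, θ₂=-0.203, ω₂=-2.021
apply F[28]=+10.000 → step 29: x=0.027, v=1.202, θ₁=1.250, ω₁=3.322, θ₂=-0.244, ω₂=-2.038
apply F[29]=+10.000 → step 30: x=0.053, v=1.338, θ₁=1.318, ω₁=3.481, θ₂=-0.285, ω₂=-2.033
apply F[30]=+10.000 → step 31: x=0.081, v=1.486, θ₁=1.389, ω₁=3.655, θ₂=-0.325, ω₂=-2.003
apply F[31]=+10.000 → step 32: x=0.112, v=1.645, θ₁=1.464, ω₁=3.846, θ₂=-0.365, ω₂=-1.947
apply F[32]=+10.000 → step 33: x=0.147, v=1.820, θ₁=1.543, ω₁=4.058, θ₂=-0.403, ω₂=-1.861
apply F[33]=+10.000 → step 34: x=0.185, v=2.013, θ₁=1.626, ω₁=4.298, θ₂=-0.439, ω₂=-1.742
apply F[34]=+10.000 → step 35: x=0.228, v=2.229, θ₁=1.715, ω₁=4.572, θ₂=-0.472, ω₂=-1.587
apply F[35]=+10.000 → step 36: x=0.274, v=2.474, θ₁=1.810, ω₁=4.888, θ₂=-0.502, ω₂=-1.393
apply F[36]=+10.000 → step 37: x=0.327, v=2.753, θ₁=1.911, ω₁=5.254, θ₂=-0.528, ω₂=-1.160
apply F[37]=+10.000 → step 38: x=0.385, v=3.077, θ₁=2.020, ω₁=5.683, θ₂=-0.548, ω₂=-0.889
apply F[38]=+10.000 → step 39: x=0.450, v=3.454, θ₁=2.139, ω₁=6.186, θ₂=-0.563, ω₂=-0.590
|θ₂| = 0.325 > 0.312 first at step 31.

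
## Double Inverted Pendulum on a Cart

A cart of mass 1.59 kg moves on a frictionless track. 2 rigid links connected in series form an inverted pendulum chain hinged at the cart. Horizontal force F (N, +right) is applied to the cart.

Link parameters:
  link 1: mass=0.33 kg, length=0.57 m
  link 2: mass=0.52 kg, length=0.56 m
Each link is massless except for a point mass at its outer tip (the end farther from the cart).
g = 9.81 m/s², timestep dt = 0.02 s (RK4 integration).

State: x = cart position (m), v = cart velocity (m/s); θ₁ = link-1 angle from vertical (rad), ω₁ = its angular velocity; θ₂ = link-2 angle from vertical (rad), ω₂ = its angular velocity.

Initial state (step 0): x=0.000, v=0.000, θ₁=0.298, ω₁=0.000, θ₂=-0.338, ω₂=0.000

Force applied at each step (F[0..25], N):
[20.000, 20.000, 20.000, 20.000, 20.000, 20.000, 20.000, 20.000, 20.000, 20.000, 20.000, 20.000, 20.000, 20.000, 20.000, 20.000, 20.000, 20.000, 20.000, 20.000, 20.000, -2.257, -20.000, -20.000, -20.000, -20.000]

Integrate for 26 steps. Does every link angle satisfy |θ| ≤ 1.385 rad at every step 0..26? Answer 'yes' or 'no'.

apply F[0]=+20.000 → step 1: x=0.002, v=0.226, θ₁=0.297, ω₁=-0.063, θ₂=-0.342, ω₂=-0.445
apply F[1]=+20.000 → step 2: x=0.009, v=0.453, θ₁=0.295, ω₁=-0.134, θ₂=-0.356, ω₂=-0.888
apply F[2]=+20.000 → step 3: x=0.020, v=0.680, θ₁=0.292, ω₁=-0.218, θ₂=-0.378, ω₂=-1.325
apply F[3]=+20.000 → step 4: x=0.036, v=0.909, θ₁=0.287, ω₁=-0.324, θ₂=-0.409, ω₂=-1.752
apply F[4]=+20.000 → step 5: x=0.057, v=1.140, θ₁=0.279, ω₁=-0.458, θ₂=-0.448, ω₂=-2.167
apply F[5]=+20.000 → step 6: x=0.082, v=1.373, θ₁=0.268, ω₁=-0.628, θ₂=-0.495, ω₂=-2.566
apply F[6]=+20.000 → step 7: x=0.112, v=1.609, θ₁=0.253, ω₁=-0.843, θ₂=-0.550, ω₂=-2.943
apply F[7]=+20.000 → step 8: x=0.146, v=1.847, θ₁=0.234, ω₁=-1.108, θ₂=-0.613, ω₂=-3.293
apply F[8]=+20.000 → step 9: x=0.186, v=2.088, θ₁=0.209, ω₁=-1.431, θ₂=-0.682, ω₂=-3.610
apply F[9]=+20.000 → step 10: x=0.230, v=2.332, θ₁=0.176, ω₁=-1.817, θ₂=-0.757, ω₂=-3.885
apply F[10]=+20.000 → step 11: x=0.279, v=2.578, θ₁=0.136, ω₁=-2.271, θ₂=-0.837, ω₂=-4.107
apply F[11]=+20.000 → step 12: x=0.333, v=2.827, θ₁=0.085, ω₁=-2.793, θ₂=-0.921, ω₂=-4.260
apply F[12]=+20.000 → step 13: x=0.392, v=3.078, θ₁=0.023, ω₁=-3.383, θ₂=-1.007, ω₂=-4.324
apply F[13]=+20.000 → step 14: x=0.456, v=3.330, θ₁=-0.051, ω₁=-4.036, θ₂=-1.093, ω₂=-4.272
apply F[14]=+20.000 → step 15: x=0.525, v=3.579, θ₁=-0.138, ω₁=-4.745, θ₂=-1.177, ω₂=-4.074
apply F[15]=+20.000 → step 16: x=0.599, v=3.821, θ₁=-0.241, ω₁=-5.499, θ₂=-1.255, ω₂=-3.698
apply F[16]=+20.000 → step 17: x=0.678, v=4.048, θ₁=-0.359, ω₁=-6.293, θ₂=-1.323, ω₂=-3.113
apply F[17]=+20.000 → step 18: x=0.761, v=4.250, θ₁=-0.493, ω₁=-7.126, θ₂=-1.378, ω₂=-2.293
apply F[18]=+20.000 → step 19: x=0.848, v=4.410, θ₁=-0.644, ω₁=-8.013, θ₂=-1.413, ω₂=-1.220
apply F[19]=+20.000 → step 20: x=0.937, v=4.501, θ₁=-0.814, ω₁=-8.974, θ₂=-1.425, ω₂=0.096
apply F[20]=+20.000 → step 21: x=1.027, v=4.478, θ₁=-1.003, ω₁=-9.983, θ₂=-1.408, ω₂=1.539
apply F[21]=-2.257 → step 22: x=1.113, v=4.106, θ₁=-1.209, ω₁=-10.536, θ₂=-1.368, ω₂=2.450
apply F[22]=-20.000 → step 23: x=1.189, v=3.499, θ₁=-1.421, ω₁=-10.652, θ₂=-1.316, ω₂=2.534
apply F[23]=-20.000 → step 24: x=1.253, v=2.900, θ₁=-1.633, ω₁=-10.537, θ₂=-1.272, ω₂=1.847
apply F[24]=-20.000 → step 25: x=1.305, v=2.353, θ₁=-1.843, ω₁=-10.395, θ₂=-1.246, ω₂=0.659
apply F[25]=-20.000 → step 26: x=1.347, v=1.852, θ₁=-2.050, ω₁=-10.355, θ₂=-1.247, ω₂=-0.828
Max |angle| over trajectory = 2.050 rad; bound = 1.385 → exceeded.

Answer: no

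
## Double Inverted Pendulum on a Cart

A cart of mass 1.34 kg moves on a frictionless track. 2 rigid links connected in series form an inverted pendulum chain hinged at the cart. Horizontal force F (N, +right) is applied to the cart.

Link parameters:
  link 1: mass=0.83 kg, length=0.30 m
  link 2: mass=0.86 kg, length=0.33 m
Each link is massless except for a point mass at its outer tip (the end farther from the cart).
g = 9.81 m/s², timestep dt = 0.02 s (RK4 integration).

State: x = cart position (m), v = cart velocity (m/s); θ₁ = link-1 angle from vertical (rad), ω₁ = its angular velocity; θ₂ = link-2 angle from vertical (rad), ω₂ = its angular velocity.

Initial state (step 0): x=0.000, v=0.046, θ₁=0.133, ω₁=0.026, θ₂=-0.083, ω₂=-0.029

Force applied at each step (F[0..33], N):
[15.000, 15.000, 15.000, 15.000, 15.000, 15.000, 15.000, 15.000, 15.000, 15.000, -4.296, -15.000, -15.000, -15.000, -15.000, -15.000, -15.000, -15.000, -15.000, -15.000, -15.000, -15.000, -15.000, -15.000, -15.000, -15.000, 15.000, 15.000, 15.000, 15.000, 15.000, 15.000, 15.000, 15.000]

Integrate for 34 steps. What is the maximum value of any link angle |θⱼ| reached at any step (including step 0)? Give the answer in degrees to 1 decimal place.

Answer: 244.3°

Derivation:
apply F[0]=+15.000 → step 1: x=0.003, v=0.235, θ₁=0.130, ω₁=-0.362, θ₂=-0.086, ω₂=-0.306
apply F[1]=+15.000 → step 2: x=0.009, v=0.427, θ₁=0.118, ω₁=-0.766, θ₂=-0.095, ω₂=-0.577
apply F[2]=+15.000 → step 3: x=0.020, v=0.623, θ₁=0.099, ω₁=-1.205, θ₂=-0.109, ω₂=-0.836
apply F[3]=+15.000 → step 4: x=0.034, v=0.827, θ₁=0.070, ω₁=-1.698, θ₂=-0.128, ω₂=-1.072
apply F[4]=+15.000 → step 5: x=0.053, v=1.039, θ₁=0.030, ω₁=-2.265, θ₂=-0.152, ω₂=-1.273
apply F[5]=+15.000 → step 6: x=0.076, v=1.262, θ₁=-0.021, ω₁=-2.922, θ₂=-0.179, ω₂=-1.427
apply F[6]=+15.000 → step 7: x=0.104, v=1.493, θ₁=-0.087, ω₁=-3.676, θ₂=-0.209, ω₂=-1.522
apply F[7]=+15.000 → step 8: x=0.136, v=1.725, θ₁=-0.169, ω₁=-4.509, θ₂=-0.240, ω₂=-1.558
apply F[8]=+15.000 → step 9: x=0.173, v=1.945, θ₁=-0.268, ω₁=-5.368, θ₂=-0.271, ω₂=-1.558
apply F[9]=+15.000 → step 10: x=0.213, v=2.135, θ₁=-0.383, ω₁=-6.163, θ₂=-0.302, ω₂=-1.580
apply F[10]=-4.296 → step 11: x=0.255, v=2.057, θ₁=-0.507, ω₁=-6.194, θ₂=-0.334, ω₂=-1.600
apply F[11]=-15.000 → step 12: x=0.294, v=1.860, θ₁=-0.628, ω₁=-6.013, θ₂=-0.365, ω₂=-1.548
apply F[12]=-15.000 → step 13: x=0.330, v=1.671, θ₁=-0.748, ω₁=-5.980, θ₂=-0.396, ω₂=-1.465
apply F[13]=-15.000 → step 14: x=0.361, v=1.485, θ₁=-0.868, ω₁=-6.065, θ₂=-0.424, ω₂=-1.368
apply F[14]=-15.000 → step 15: x=0.389, v=1.293, θ₁=-0.991, ω₁=-6.243, θ₂=-0.450, ω₂=-1.275
apply F[15]=-15.000 → step 16: x=0.413, v=1.090, θ₁=-1.119, ω₁=-6.500, θ₂=-0.475, ω₂=-1.209
apply F[16]=-15.000 → step 17: x=0.433, v=0.872, θ₁=-1.252, ω₁=-6.829, θ₂=-0.499, ω₂=-1.191
apply F[17]=-15.000 → step 18: x=0.448, v=0.632, θ₁=-1.392, ω₁=-7.233, θ₂=-0.523, ω₂=-1.248
apply F[18]=-15.000 → step 19: x=0.458, v=0.367, θ₁=-1.542, ω₁=-7.723, θ₂=-0.550, ω₂=-1.410
apply F[19]=-15.000 → step 20: x=0.462, v=0.071, θ₁=-1.702, ω₁=-8.318, θ₂=-0.581, ω₂=-1.721
apply F[20]=-15.000 → step 21: x=0.460, v=-0.264, θ₁=-1.875, ω₁=-9.051, θ₂=-0.620, ω₂=-2.240
apply F[21]=-15.000 → step 22: x=0.451, v=-0.647, θ₁=-2.065, ω₁=-9.963, θ₂=-0.672, ω₂=-3.060
apply F[22]=-15.000 → step 23: x=0.434, v=-1.084, θ₁=-2.275, ω₁=-11.102, θ₂=-0.745, ω₂=-4.326
apply F[23]=-15.000 → step 24: x=0.408, v=-1.575, θ₁=-2.511, ω₁=-12.467, θ₂=-0.850, ω₂=-6.261
apply F[24]=-15.000 → step 25: x=0.371, v=-2.078, θ₁=-2.774, ω₁=-13.839, θ₂=-1.002, ω₂=-9.116
apply F[25]=-15.000 → step 26: x=0.325, v=-2.473, θ₁=-3.059, ω₁=-14.446, θ₂=-1.220, ω₂=-12.814
apply F[26]=+15.000 → step 27: x=0.278, v=-2.220, θ₁=-3.325, ω₁=-11.745, θ₂=-1.511, ω₂=-15.996
apply F[27]=+15.000 → step 28: x=0.237, v=-1.909, θ₁=-3.519, ω₁=-7.595, θ₂=-1.849, ω₂=-17.537
apply F[28]=+15.000 → step 29: x=0.201, v=-1.619, θ₁=-3.625, ω₁=-2.846, θ₂=-2.207, ω₂=-18.302
apply F[29]=+15.000 → step 30: x=0.172, v=-1.267, θ₁=-3.630, ω₁=2.463, θ₂=-2.584, ω₂=-19.530
apply F[30]=+15.000 → step 31: x=0.153, v=-0.630, θ₁=-3.516, ω₁=9.377, θ₂=-3.002, ω₂=-22.747
apply F[31]=+15.000 → step 32: x=0.151, v=0.415, θ₁=-3.257, ω₁=14.809, θ₂=-3.491, ω₂=-24.601
apply F[32]=+15.000 → step 33: x=0.162, v=0.648, θ₁=-3.003, ω₁=10.100, θ₂=-3.924, ω₂=-18.698
apply F[33]=+15.000 → step 34: x=0.176, v=0.730, θ₁=-2.839, ω₁=6.590, θ₂=-4.263, ω₂=-15.698
Max |angle| over trajectory = 4.263 rad = 244.3°.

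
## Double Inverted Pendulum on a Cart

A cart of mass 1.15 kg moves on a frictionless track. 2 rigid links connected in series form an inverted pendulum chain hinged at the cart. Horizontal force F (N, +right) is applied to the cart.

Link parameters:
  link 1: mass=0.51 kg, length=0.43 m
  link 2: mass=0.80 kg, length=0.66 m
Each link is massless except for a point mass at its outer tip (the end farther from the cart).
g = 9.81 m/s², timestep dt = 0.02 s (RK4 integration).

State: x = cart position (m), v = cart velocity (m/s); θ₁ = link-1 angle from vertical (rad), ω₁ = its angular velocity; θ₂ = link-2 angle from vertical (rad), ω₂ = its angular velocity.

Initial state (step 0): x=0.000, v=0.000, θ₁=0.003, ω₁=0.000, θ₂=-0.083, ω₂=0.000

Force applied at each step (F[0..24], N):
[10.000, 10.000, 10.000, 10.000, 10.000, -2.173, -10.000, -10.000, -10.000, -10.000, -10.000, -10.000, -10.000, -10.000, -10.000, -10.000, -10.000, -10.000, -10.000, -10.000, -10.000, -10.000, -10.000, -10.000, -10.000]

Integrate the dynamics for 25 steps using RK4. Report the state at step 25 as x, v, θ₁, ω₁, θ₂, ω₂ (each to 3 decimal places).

Answer: x=-0.028, v=-1.326, θ₁=-0.863, ω₁=-2.967, θ₂=0.320, ω₂=3.002

Derivation:
apply F[0]=+10.000 → step 1: x=0.002, v=0.174, θ₁=-0.000, ω₁=-0.343, θ₂=-0.084, ω₂=-0.064
apply F[1]=+10.000 → step 2: x=0.007, v=0.348, θ₁=-0.011, ω₁=-0.697, θ₂=-0.086, ω₂=-0.123
apply F[2]=+10.000 → step 3: x=0.016, v=0.526, θ₁=-0.028, ω₁=-1.074, θ₂=-0.089, ω₂=-0.172
apply F[3]=+10.000 → step 4: x=0.028, v=0.708, θ₁=-0.054, ω₁=-1.483, θ₂=-0.092, ω₂=-0.206
apply F[4]=+10.000 → step 5: x=0.044, v=0.895, θ₁=-0.088, ω₁=-1.933, θ₂=-0.097, ω₂=-0.221
apply F[5]=-2.173 → step 6: x=0.062, v=0.877, θ₁=-0.127, ω₁=-1.946, θ₂=-0.101, ω₂=-0.215
apply F[6]=-10.000 → step 7: x=0.078, v=0.734, θ₁=-0.163, ω₁=-1.711, θ₂=-0.105, ω₂=-0.185
apply F[7]=-10.000 → step 8: x=0.091, v=0.599, θ₁=-0.196, ω₁=-1.536, θ₂=-0.108, ω₂=-0.130
apply F[8]=-10.000 → step 9: x=0.102, v=0.472, θ₁=-0.225, ω₁=-1.414, θ₂=-0.110, ω₂=-0.053
apply F[9]=-10.000 → step 10: x=0.110, v=0.351, θ₁=-0.252, ω₁=-1.341, θ₂=-0.110, ω₂=0.046
apply F[10]=-10.000 → step 11: x=0.116, v=0.236, θ₁=-0.279, ω₁=-1.314, θ₂=-0.108, ω₂=0.165
apply F[11]=-10.000 → step 12: x=0.120, v=0.126, θ₁=-0.305, ω₁=-1.328, θ₂=-0.103, ω₂=0.305
apply F[12]=-10.000 → step 13: x=0.121, v=0.019, θ₁=-0.332, ω₁=-1.381, θ₂=-0.096, ω₂=0.464
apply F[13]=-10.000 → step 14: x=0.120, v=-0.084, θ₁=-0.361, ω₁=-1.469, θ₂=-0.085, ω₂=0.643
apply F[14]=-10.000 → step 15: x=0.118, v=-0.186, θ₁=-0.391, ω₁=-1.590, θ₂=-0.070, ω₂=0.840
apply F[15]=-10.000 → step 16: x=0.113, v=-0.288, θ₁=-0.425, ω₁=-1.736, θ₂=-0.051, ω₂=1.052
apply F[16]=-10.000 → step 17: x=0.106, v=-0.390, θ₁=-0.461, ω₁=-1.899, θ₂=-0.028, ω₂=1.277
apply F[17]=-10.000 → step 18: x=0.097, v=-0.494, θ₁=-0.501, ω₁=-2.072, θ₂=0.000, ω₂=1.508
apply F[18]=-10.000 → step 19: x=0.086, v=-0.602, θ₁=-0.544, ω₁=-2.245, θ₂=0.033, ω₂=1.741
apply F[19]=-10.000 → step 20: x=0.073, v=-0.713, θ₁=-0.590, ω₁=-2.410, θ₂=0.070, ω₂=1.971
apply F[20]=-10.000 → step 21: x=0.058, v=-0.829, θ₁=-0.640, ω₁=-2.561, θ₂=0.111, ω₂=2.195
apply F[21]=-10.000 → step 22: x=0.040, v=-0.948, θ₁=-0.693, ω₁=-2.692, θ₂=0.157, ω₂=2.410
apply F[22]=-10.000 → step 23: x=0.020, v=-1.072, θ₁=-0.748, ω₁=-2.804, θ₂=0.208, ω₂=2.615
apply F[23]=-10.000 → step 24: x=-0.003, v=-1.198, θ₁=-0.805, ω₁=-2.895, θ₂=0.262, ω₂=2.812
apply F[24]=-10.000 → step 25: x=-0.028, v=-1.326, θ₁=-0.863, ω₁=-2.967, θ₂=0.320, ω₂=3.002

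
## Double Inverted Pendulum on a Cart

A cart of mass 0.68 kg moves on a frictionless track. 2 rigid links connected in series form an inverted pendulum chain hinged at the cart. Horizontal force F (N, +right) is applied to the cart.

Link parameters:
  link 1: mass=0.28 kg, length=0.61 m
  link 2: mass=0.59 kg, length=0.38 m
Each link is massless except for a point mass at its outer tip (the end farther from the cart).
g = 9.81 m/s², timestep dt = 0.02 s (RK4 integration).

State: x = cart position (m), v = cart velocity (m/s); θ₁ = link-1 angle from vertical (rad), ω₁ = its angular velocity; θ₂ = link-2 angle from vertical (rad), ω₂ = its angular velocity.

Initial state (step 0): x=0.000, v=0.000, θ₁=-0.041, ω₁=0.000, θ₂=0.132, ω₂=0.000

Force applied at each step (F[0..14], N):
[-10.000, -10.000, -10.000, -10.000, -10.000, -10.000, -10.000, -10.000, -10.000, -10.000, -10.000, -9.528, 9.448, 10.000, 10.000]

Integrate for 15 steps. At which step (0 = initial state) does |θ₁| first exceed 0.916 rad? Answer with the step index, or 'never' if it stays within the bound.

apply F[0]=-10.000 → step 1: x=-0.003, v=-0.284, θ₁=-0.038, ω₁=0.339, θ₂=0.135, ω₂=0.274
apply F[1]=-10.000 → step 2: x=-0.011, v=-0.570, θ₁=-0.027, ω₁=0.687, θ₂=0.143, ω₂=0.538
apply F[2]=-10.000 → step 3: x=-0.026, v=-0.860, θ₁=-0.010, ω₁=1.054, θ₂=0.156, ω₂=0.784
apply F[3]=-10.000 → step 4: x=-0.046, v=-1.154, θ₁=0.015, ω₁=1.448, θ₂=0.174, ω₂=1.001
apply F[4]=-10.000 → step 5: x=-0.072, v=-1.454, θ₁=0.048, ω₁=1.877, θ₂=0.196, ω₂=1.177
apply F[5]=-10.000 → step 6: x=-0.104, v=-1.757, θ₁=0.090, ω₁=2.345, θ₂=0.221, ω₂=1.301
apply F[6]=-10.000 → step 7: x=-0.142, v=-2.061, θ₁=0.142, ω₁=2.851, θ₂=0.248, ω₂=1.366
apply F[7]=-10.000 → step 8: x=-0.186, v=-2.358, θ₁=0.204, ω₁=3.382, θ₂=0.275, ω₂=1.377
apply F[8]=-10.000 → step 9: x=-0.236, v=-2.637, θ₁=0.277, ω₁=3.911, θ₂=0.302, ω₂=1.360
apply F[9]=-10.000 → step 10: x=-0.292, v=-2.886, θ₁=0.361, ω₁=4.397, θ₂=0.330, ω₂=1.364
apply F[10]=-10.000 → step 11: x=-0.352, v=-3.094, θ₁=0.453, ω₁=4.799, θ₂=0.358, ω₂=1.453
apply F[11]=-9.528 → step 12: x=-0.415, v=-3.247, θ₁=0.552, ω₁=5.081, θ₂=0.389, ω₂=1.670
apply F[12]=+9.448 → step 13: x=-0.477, v=-2.971, θ₁=0.651, ω₁=4.886, θ₂=0.422, ω₂=1.667
apply F[13]=+10.000 → step 14: x=-0.534, v=-2.698, θ₁=0.748, ω₁=4.767, θ₂=0.455, ω₂=1.613
apply F[14]=+10.000 → step 15: x=-0.585, v=-2.434, θ₁=0.842, ω₁=4.721, θ₂=0.486, ω₂=1.527
max |θ₁| = 0.842 ≤ 0.916 over all 16 states.

Answer: never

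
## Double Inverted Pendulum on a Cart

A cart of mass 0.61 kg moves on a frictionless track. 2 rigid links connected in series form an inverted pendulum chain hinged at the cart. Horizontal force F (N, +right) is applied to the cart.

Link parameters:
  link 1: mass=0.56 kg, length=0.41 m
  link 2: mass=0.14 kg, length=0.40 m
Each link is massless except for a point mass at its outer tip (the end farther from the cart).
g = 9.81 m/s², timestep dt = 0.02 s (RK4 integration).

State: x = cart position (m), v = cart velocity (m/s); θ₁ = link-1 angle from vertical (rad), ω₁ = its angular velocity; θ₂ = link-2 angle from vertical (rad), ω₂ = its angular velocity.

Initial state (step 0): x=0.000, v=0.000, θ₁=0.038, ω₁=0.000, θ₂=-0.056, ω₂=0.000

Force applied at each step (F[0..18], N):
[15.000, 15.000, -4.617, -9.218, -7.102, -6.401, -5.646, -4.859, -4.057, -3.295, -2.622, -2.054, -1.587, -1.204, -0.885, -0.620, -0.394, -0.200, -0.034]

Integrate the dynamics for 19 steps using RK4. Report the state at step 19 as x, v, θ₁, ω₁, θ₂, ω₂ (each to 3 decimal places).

apply F[0]=+15.000 → step 1: x=0.005, v=0.484, θ₁=0.027, ω₁=-1.151, θ₂=-0.057, ω₂=-0.059
apply F[1]=+15.000 → step 2: x=0.019, v=0.973, θ₁=-0.008, ω₁=-2.332, θ₂=-0.058, ω₂=-0.097
apply F[2]=-4.617 → step 3: x=0.037, v=0.827, θ₁=-0.051, ω₁=-1.988, θ₂=-0.060, ω₂=-0.111
apply F[3]=-9.218 → step 4: x=0.051, v=0.540, θ₁=-0.084, ω₁=-1.324, θ₂=-0.063, ω₂=-0.107
apply F[4]=-7.102 → step 5: x=0.060, v=0.330, θ₁=-0.106, ω₁=-0.864, θ₂=-0.064, ω₂=-0.086
apply F[5]=-6.401 → step 6: x=0.065, v=0.148, θ₁=-0.120, ω₁=-0.483, θ₂=-0.066, ω₂=-0.054
apply F[6]=-5.646 → step 7: x=0.066, v=-0.007, θ₁=-0.126, ω₁=-0.174, θ₂=-0.067, ω₂=-0.016
apply F[7]=-4.859 → step 8: x=0.064, v=-0.136, θ₁=-0.127, ω₁=0.069, θ₂=-0.067, ω₂=0.024
apply F[8]=-4.057 → step 9: x=0.061, v=-0.239, θ₁=-0.124, ω₁=0.251, θ₂=-0.066, ω₂=0.063
apply F[9]=-3.295 → step 10: x=0.055, v=-0.319, θ₁=-0.118, ω₁=0.379, θ₂=-0.064, ω₂=0.099
apply F[10]=-2.622 → step 11: x=0.048, v=-0.379, θ₁=-0.109, ω₁=0.464, θ₂=-0.062, ω₂=0.131
apply F[11]=-2.054 → step 12: x=0.040, v=-0.422, θ₁=-0.100, ω₁=0.515, θ₂=-0.059, ω₂=0.158
apply F[12]=-1.587 → step 13: x=0.031, v=-0.453, θ₁=-0.089, ω₁=0.540, θ₂=-0.055, ω₂=0.181
apply F[13]=-1.204 → step 14: x=0.022, v=-0.474, θ₁=-0.078, ω₁=0.547, θ₂=-0.052, ω₂=0.199
apply F[14]=-0.885 → step 15: x=0.013, v=-0.487, θ₁=-0.067, ω₁=0.541, θ₂=-0.047, ω₂=0.213
apply F[15]=-0.620 → step 16: x=0.003, v=-0.493, θ₁=-0.057, ω₁=0.525, θ₂=-0.043, ω₂=0.223
apply F[16]=-0.394 → step 17: x=-0.007, v=-0.495, θ₁=-0.046, ω₁=0.502, θ₂=-0.039, ω₂=0.230
apply F[17]=-0.200 → step 18: x=-0.017, v=-0.492, θ₁=-0.037, ω₁=0.475, θ₂=-0.034, ω₂=0.233
apply F[18]=-0.034 → step 19: x=-0.027, v=-0.486, θ₁=-0.028, ω₁=0.445, θ₂=-0.029, ω₂=0.233

Answer: x=-0.027, v=-0.486, θ₁=-0.028, ω₁=0.445, θ₂=-0.029, ω₂=0.233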